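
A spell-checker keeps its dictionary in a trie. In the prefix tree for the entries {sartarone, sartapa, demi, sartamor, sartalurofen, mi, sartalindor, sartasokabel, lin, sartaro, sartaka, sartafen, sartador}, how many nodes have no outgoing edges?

12

Leaves are exactly the stored words that no other stored word extends.
Those words: "demi", "lin", "mi", "sartador", "sartafen", "sartaka", "sartalindor", "sartalurofen", "sartamor", "sartapa", "sartarone", "sartasokabel"
Leaf count: 12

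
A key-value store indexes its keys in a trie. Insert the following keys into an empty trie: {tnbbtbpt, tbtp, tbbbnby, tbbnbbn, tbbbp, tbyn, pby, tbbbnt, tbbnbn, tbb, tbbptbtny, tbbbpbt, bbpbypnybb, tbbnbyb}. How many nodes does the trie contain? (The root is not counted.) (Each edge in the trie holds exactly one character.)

Count nodes per top-level branch (shared prefixes stored once):
  'b'-branch (bbpbypnybb): 10 nodes
  'p'-branch (pby): 3 nodes
  't'-branch (tbb, tbbbnby, tbbbnt, tbbbp, tbbbpbt, tbbnbbn, tbbnbn, tbbnbyb, tbbptbtny, tbtp, tbyn, tnbbtbpt): 35 nodes
Sum: 48

48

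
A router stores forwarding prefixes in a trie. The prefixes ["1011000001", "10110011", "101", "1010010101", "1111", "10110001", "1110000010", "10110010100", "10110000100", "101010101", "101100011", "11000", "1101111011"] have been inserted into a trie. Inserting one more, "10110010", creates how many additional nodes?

Every character of "10110010" already lies on an existing path (it is a prefix of some stored word).
No new nodes are needed: 0.

0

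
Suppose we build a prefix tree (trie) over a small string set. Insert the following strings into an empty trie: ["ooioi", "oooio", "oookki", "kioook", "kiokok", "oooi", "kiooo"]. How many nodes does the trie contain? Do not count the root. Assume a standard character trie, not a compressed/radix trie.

20

Insert word by word; a character creates a node only if that edge doesn't already exist:
  "ooioi" → 5 new (o, o, i, o, i)
  "oooio" → prefix "oo" already present; 3 new (o, i, o)
  "oookki" → prefix "ooo" already present; 3 new (k, k, i)
  "kioook" → 6 new (k, i, o, o, o, k)
  "kiokok" → prefix "kio" already present; 3 new (k, o, k)
  "oooi" → prefix "oooi" already present; 0 new (none)
  "kiooo" → prefix "kiooo" already present; 0 new (none)
Total nodes = 5 + 3 + 3 + 6 + 3 + 0 + 0 = 20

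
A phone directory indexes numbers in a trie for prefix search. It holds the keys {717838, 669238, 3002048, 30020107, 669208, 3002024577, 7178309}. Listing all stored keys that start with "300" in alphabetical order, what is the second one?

3002024577

DFS of the "300" subtree visits, in order: "30020107", "3002024577", "3002048"
Position 2: 3002024577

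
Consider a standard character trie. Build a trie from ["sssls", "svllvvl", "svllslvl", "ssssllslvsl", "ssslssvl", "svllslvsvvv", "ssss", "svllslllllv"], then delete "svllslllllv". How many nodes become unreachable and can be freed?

5

After clearing the end-marker at "svllslllllv", prune upward until reaching a node still needed by another word.
The suffix "llllv" (5 nodes) is used only by "svllslllllv"; the node for "svllsl" still has the child "v", so pruning stops there.
Nodes removed: 5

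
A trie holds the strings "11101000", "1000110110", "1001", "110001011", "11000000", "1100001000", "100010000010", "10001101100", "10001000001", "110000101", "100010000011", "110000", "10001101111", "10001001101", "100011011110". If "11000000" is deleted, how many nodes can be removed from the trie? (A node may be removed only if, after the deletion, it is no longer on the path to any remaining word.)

Walk "11000000" from the leaf back toward the root, removing each node that no remaining word uses.
The suffix "00" (2 nodes) is used only by "11000000"; the node for "110000" still has the child "1", so pruning stops there.
Nodes removed: 2

2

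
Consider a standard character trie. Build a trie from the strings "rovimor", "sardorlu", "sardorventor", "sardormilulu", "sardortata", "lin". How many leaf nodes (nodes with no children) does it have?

6

Leaves are exactly the stored words that no other stored word extends.
Those words: "lin", "rovimor", "sardorlu", "sardormilulu", "sardortata", "sardorventor"
Leaf count: 6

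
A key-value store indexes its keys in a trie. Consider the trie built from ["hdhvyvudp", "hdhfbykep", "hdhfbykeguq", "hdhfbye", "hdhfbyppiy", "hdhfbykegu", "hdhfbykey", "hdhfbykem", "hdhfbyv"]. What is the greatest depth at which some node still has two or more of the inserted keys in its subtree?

10

The deepest shared node is where two words last agree before diverging.
"hdhfbykegu" and "hdhfbykeguq" agree on "hdhfbykegu" (10 characters) before diverging; nothing deeper is shared.
Longest shared-prefix length: 10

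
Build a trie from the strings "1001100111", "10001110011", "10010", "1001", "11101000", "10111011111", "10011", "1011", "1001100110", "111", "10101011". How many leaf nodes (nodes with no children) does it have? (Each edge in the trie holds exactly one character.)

A leaf is a node with no children — equivalently, the end of a word that is not a proper prefix of any other stored word.
Those words: "10001110011", "10010", "1001100110", "1001100111", "10101011", "10111011111", "11101000"
Leaf count: 7

7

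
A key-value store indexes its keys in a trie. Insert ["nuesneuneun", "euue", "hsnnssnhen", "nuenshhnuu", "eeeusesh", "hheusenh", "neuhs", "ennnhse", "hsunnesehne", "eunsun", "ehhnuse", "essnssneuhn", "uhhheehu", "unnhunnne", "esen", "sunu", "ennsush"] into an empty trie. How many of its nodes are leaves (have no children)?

17

A leaf is a node with no children — equivalently, the end of a word that is not a proper prefix of any other stored word.
Those words: "eeeusesh", "ehhnuse", "ennnhse", "ennsush", "esen", "essnssneuhn", "eunsun", "euue", "hheusenh", "hsnnssnhen", "hsunnesehne", "neuhs", "nuenshhnuu", "nuesneuneun", "sunu", "uhhheehu", "unnhunnne"
Leaf count: 17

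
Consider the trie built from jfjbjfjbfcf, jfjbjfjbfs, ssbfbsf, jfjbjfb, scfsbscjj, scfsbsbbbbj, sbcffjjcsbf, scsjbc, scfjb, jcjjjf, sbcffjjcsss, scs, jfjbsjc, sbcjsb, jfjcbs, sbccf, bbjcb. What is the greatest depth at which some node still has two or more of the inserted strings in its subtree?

Look for the deepest trie node that still has at least two words in its subtree.
e.g. "jfjbjfjbfcf" and "jfjbjfjbfs" share the prefix "jfjbjfjbf" of length 9; no pair shares a longer one.
Longest shared-prefix length: 9

9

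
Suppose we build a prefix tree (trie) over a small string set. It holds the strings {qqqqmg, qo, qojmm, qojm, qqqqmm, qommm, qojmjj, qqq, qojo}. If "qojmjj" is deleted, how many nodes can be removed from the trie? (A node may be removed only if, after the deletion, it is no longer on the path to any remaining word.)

2

A node on "qojmjj"'s path can go only if nothing else ends at it or branches off below it.
The suffix "jj" (2 nodes) is used only by "qojmjj"; the node for "qojm" still has the child "m", so pruning stops there.
Nodes removed: 2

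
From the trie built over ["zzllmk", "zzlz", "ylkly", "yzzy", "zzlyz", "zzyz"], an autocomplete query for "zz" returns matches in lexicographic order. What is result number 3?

zzlz

Words with prefix "zz", in lexicographic order: "zzllmk", "zzlyz", "zzlz", "zzyz"
The 3rd is zzlz.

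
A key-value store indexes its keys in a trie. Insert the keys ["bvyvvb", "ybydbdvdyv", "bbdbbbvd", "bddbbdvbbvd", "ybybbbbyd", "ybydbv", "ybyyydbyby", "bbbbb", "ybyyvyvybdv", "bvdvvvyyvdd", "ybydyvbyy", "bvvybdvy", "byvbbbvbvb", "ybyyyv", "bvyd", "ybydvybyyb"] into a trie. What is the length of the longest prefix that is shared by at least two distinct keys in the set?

The deepest shared node is where two words last agree before diverging.
e.g. "ybydbdvdyv" and "ybydbv" share the prefix "ybydb" of length 5; no pair shares a longer one.
Longest shared-prefix length: 5

5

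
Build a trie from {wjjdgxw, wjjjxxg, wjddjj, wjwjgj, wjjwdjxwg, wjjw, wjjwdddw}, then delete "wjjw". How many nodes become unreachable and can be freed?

0

Walk "wjjw" from the leaf back toward the root, removing each node that no remaining word uses.
Every node on "wjjw" is still needed (e.g. by "wjjwdjxwg"), so nothing is freed.
Nodes removed: 0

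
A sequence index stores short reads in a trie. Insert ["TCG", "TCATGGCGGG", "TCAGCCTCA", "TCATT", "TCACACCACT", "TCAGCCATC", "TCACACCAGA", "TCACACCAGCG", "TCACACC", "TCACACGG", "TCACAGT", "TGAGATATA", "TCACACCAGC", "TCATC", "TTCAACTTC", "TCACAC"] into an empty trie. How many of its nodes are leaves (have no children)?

A leaf is a node with no children — equivalently, the end of a word that is not a proper prefix of any other stored word.
Those words: "TCACACCACT", "TCACACCAGA", "TCACACCAGCG", "TCACACGG", "TCACAGT", "TCAGCCATC", "TCAGCCTCA", "TCATC", "TCATGGCGGG", "TCATT", "TCG", "TGAGATATA", "TTCAACTTC"
Leaf count: 13

13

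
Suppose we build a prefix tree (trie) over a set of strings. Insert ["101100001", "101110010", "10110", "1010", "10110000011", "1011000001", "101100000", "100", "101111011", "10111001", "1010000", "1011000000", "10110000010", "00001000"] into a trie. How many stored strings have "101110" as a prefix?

2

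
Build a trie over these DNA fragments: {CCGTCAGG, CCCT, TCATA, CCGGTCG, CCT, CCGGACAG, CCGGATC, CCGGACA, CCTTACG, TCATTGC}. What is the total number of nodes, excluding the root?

33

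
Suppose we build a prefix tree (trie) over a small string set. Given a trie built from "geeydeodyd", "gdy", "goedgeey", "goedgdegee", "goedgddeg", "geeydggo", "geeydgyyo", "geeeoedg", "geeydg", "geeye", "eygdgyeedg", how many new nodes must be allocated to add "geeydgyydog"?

The longest prefix of "geeydgyydog" already in the trie is "geeydgyy" (length 8).
Each of the 3 remaining characters creates one node.

3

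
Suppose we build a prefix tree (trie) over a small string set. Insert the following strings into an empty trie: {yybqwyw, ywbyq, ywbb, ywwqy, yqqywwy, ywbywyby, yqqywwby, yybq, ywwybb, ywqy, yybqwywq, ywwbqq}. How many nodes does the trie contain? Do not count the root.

Trie structure (* marks end of a word):
(root)
└─ y
   ├─ q
   │  └─ q
   │     └─ y
   │        └─ w
   │           └─ w
   │              ├─ b
   │              │  └─ y *
   │              └─ y *
   ├─ w
   │  ├─ b
   │  │  ├─ b *
   │  │  └─ y
   │  │     ├─ q *
   │  │     └─ w
   │  │        └─ y
   │  │           └─ b
   │  │              └─ y *
   │  ├─ q
   │  │  └─ y *
   │  └─ w
   │     ├─ b
   │     │  └─ q
   │     │     └─ q *
   │     ├─ q
   │     │  └─ y *
   │     └─ y
   │        └─ b
   │           └─ b *
   └─ y
      └─ b
         └─ q *
            └─ w
               └─ y
                  └─ w *
                     └─ q *
Counting every labelled node above: 36.

36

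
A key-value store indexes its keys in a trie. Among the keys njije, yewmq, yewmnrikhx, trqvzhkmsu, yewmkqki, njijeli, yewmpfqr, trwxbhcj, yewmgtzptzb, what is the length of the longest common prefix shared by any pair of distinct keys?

5

The deepest shared node is where two words last agree before diverging.
e.g. "njije" and "njijeli" share the prefix "njije" of length 5; no pair shares a longer one.
Longest shared-prefix length: 5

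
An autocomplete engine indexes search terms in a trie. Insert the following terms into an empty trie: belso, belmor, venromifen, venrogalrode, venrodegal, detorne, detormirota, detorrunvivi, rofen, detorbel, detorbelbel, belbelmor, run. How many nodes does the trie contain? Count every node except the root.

69

Count nodes per top-level branch (shared prefixes stored once):
  'b'-branch (belbelmor, belmor, belso): 14 nodes
  'd'-branch (detorbel, detorbelbel, detormirota, detorne, detorrunvivi): 26 nodes
  'r'-branch (rofen, run): 7 nodes
  'v'-branch (venrodegal, venrogalrode, venromifen): 22 nodes
Sum: 69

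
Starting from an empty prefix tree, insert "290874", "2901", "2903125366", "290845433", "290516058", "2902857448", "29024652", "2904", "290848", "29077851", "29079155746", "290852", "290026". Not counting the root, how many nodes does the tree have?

Trace insertions, counting only characters that open a new branch:
  "290874" → 6 new (2, 9, 0, 8, 7, 4)
  "2901" → prefix "290" already present; 1 new (1)
  "2903125366" → prefix "290" already present; 7 new (3, 1, 2, 5, 3, 6, 6)
  "290845433" → prefix "2908" already present; 5 new (4, 5, 4, 3, 3)
  "290516058" → prefix "290" already present; 6 new (5, 1, 6, 0, 5, 8)
  "2902857448" → prefix "290" already present; 7 new (2, 8, 5, 7, 4, 4, 8)
  "29024652" → prefix "2902" already present; 4 new (4, 6, 5, 2)
  "2904" → prefix "290" already present; 1 new (4)
  "290848" → prefix "29084" already present; 1 new (8)
  "29077851" → prefix "290" already present; 5 new (7, 7, 8, 5, 1)
  "29079155746" → prefix "2907" already present; 7 new (9, 1, 5, 5, 7, 4, 6)
  "290852" → prefix "2908" already present; 2 new (5, 2)
  "290026" → prefix "290" already present; 3 new (0, 2, 6)
Total nodes = 6 + 1 + 7 + 5 + 6 + 7 + 4 + 1 + 1 + 5 + 7 + 2 + 3 = 55

55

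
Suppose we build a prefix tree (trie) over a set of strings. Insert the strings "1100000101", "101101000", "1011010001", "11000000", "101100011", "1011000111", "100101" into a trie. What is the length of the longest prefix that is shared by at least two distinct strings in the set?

9

Equivalently: take the maximum, over all pairs, of their longest common prefix length.
e.g. "101100011" and "1011000111" share the prefix "101100011" of length 9; no pair shares a longer one.
Longest shared-prefix length: 9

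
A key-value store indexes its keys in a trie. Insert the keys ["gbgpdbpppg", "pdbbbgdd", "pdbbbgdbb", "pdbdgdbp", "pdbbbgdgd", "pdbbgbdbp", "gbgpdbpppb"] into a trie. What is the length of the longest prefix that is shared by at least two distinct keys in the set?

Equivalently: take the maximum, over all pairs, of their longest common prefix length.
"gbgpdbpppb" and "gbgpdbpppg" agree on "gbgpdbppp" (9 characters) before diverging; nothing deeper is shared.
Longest shared-prefix length: 9

9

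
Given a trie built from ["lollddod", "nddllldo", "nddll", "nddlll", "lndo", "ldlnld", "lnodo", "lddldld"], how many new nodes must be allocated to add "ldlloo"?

3

The longest prefix of "ldlloo" already in the trie is "ldl" (length 3).
Each of the 3 remaining characters creates one node.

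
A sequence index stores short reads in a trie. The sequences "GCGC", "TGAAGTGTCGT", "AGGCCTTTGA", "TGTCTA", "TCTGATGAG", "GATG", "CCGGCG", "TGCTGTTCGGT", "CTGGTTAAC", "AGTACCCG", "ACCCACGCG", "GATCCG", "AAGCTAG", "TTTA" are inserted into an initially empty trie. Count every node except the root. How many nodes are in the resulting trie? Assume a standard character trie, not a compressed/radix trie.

89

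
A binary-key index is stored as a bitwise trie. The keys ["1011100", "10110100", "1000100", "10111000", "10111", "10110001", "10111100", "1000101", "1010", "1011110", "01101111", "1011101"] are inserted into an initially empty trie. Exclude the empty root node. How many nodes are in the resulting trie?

34

For each word, the new-node count is its length minus the longest prefix already in the trie:
  "1011100" → 7 new (1, 0, 1, 1, 1, 0, 0)
  "10110100" → prefix "1011" already present; 4 new (0, 1, 0, 0)
  "1000100" → prefix "10" already present; 5 new (0, 0, 1, 0, 0)
  "10111000" → prefix "1011100" already present; 1 new (0)
  "10111" → prefix "10111" already present; 0 new (none)
  "10110001" → prefix "10110" already present; 3 new (0, 0, 1)
  "10111100" → prefix "10111" already present; 3 new (1, 0, 0)
  "1000101" → prefix "100010" already present; 1 new (1)
  "1010" → prefix "101" already present; 1 new (0)
  "1011110" → prefix "1011110" already present; 0 new (none)
  "01101111" → 8 new (0, 1, 1, 0, 1, 1, 1, 1)
  "1011101" → prefix "101110" already present; 1 new (1)
Total nodes = 7 + 4 + 5 + 1 + 0 + 3 + 3 + 1 + 1 + 0 + 8 + 1 = 34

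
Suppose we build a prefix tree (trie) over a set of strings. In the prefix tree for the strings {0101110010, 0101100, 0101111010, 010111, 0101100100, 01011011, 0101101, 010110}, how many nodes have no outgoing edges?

A leaf is a node with no children — equivalently, the end of a word that is not a proper prefix of any other stored word.
Those words: "0101100100", "01011011", "0101110010", "0101111010"
Leaf count: 4

4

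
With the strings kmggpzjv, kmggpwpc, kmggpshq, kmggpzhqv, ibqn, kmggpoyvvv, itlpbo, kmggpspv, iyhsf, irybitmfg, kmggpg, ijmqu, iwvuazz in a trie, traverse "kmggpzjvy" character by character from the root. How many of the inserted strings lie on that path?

Check each prefix of "kmggpzjvy" against the stored set — each match is an end-marker on the path.
Prefixes of the query that are stored words: "kmggpzjv"
Count: 1

1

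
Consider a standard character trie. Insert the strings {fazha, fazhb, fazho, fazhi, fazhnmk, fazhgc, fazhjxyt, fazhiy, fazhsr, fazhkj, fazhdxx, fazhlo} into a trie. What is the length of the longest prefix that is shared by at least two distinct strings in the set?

Equivalently: take the maximum, over all pairs, of their longest common prefix length.
e.g. "fazhi" and "fazhiy" share the prefix "fazhi" of length 5; no pair shares a longer one.
Longest shared-prefix length: 5

5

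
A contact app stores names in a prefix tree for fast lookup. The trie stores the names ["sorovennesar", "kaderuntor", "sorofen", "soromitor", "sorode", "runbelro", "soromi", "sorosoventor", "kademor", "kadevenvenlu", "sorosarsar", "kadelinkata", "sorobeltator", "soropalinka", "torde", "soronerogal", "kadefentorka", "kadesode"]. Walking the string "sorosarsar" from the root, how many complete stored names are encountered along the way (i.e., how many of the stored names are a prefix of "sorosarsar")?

Traverse "sorosarsar" character by character; count nodes along the way that are marked as word ends.
Prefixes of the query that are stored words: "sorosarsar"
Count: 1

1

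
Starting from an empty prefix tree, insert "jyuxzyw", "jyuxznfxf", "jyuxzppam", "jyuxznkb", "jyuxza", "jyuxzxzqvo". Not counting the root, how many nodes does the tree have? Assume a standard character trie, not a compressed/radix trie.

23

Trie structure (* marks end of a word):
(root)
└─ j
   └─ y
      └─ u
         └─ x
            └─ z
               ├─ a *
               ├─ n
               │  ├─ f
               │  │  └─ x
               │  │     └─ f *
               │  └─ k
               │     └─ b *
               ├─ p
               │  └─ p
               │     └─ a
               │        └─ m *
               ├─ x
               │  └─ z
               │     └─ q
               │        └─ v
               │           └─ o *
               └─ y
                  └─ w *
Counting every labelled node above: 23.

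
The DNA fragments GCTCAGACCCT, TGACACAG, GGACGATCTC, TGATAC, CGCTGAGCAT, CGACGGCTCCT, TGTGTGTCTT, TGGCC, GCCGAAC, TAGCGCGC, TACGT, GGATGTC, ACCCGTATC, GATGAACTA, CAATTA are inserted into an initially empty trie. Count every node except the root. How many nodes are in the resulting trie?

102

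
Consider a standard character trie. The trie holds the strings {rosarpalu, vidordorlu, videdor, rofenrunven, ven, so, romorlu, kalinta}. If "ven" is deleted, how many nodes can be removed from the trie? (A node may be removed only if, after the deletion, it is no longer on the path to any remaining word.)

2

Walk "ven" from the leaf back toward the root, removing each node that no remaining word uses.
The suffix "en" (2 nodes) is used only by "ven"; the node for "v" still has the child "i", so pruning stops there.
Nodes removed: 2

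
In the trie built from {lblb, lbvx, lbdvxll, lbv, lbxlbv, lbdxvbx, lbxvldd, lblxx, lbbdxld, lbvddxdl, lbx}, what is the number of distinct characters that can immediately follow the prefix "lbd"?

The children of the "lbd" node are the distinct next characters among strings starting with "lbd".
Distinct next characters after "lbd": v, x.
That node has 2 child edges.

2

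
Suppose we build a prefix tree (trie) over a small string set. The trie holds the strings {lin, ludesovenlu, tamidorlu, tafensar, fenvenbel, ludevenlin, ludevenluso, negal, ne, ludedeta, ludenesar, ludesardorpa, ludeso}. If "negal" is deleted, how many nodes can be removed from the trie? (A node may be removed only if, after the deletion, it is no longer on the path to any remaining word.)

3

Walk "negal" from the leaf back toward the root, removing each node that no remaining word uses.
The suffix "gal" (3 nodes) is used only by "negal"; "ne" is itself a stored word, so pruning stops there.
Nodes removed: 3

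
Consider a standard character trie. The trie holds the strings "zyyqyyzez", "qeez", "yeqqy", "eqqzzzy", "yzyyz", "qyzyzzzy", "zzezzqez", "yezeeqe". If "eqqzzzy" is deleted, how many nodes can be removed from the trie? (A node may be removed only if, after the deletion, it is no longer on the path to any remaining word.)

After clearing the end-marker at "eqqzzzy", prune upward until reaching a node still needed by another word.
No other word shares any prefix with "eqqzzzy", so all 7 of its nodes go.
Nodes removed: 7

7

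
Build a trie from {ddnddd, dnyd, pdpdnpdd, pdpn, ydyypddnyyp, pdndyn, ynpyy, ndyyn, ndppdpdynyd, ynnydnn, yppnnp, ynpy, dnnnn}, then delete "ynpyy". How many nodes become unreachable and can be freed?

After clearing the end-marker at "ynpyy", prune upward until reaching a node still needed by another word.
The suffix "y" (1 node) is used only by "ynpyy"; "ynpy" is itself a stored word, so pruning stops there.
Nodes removed: 1

1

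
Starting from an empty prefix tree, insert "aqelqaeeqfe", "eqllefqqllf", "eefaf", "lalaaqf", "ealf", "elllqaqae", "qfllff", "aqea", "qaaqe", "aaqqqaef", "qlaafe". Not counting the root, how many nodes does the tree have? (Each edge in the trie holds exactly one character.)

For each word, the new-node count is its length minus the longest prefix already in the trie:
  "aqelqaeeqfe" → 11 new (a, q, e, l, q, a, e, e, q, f, e)
  "eqllefqqllf" → 11 new (e, q, l, l, e, f, q, q, l, l, f)
  "eefaf" → prefix "e" already present; 4 new (e, f, a, f)
  "lalaaqf" → 7 new (l, a, l, a, a, q, f)
  "ealf" → prefix "e" already present; 3 new (a, l, f)
  "elllqaqae" → prefix "e" already present; 8 new (l, l, l, q, a, q, a, e)
  "qfllff" → 6 new (q, f, l, l, f, f)
  "aqea" → prefix "aqe" already present; 1 new (a)
  "qaaqe" → prefix "q" already present; 4 new (a, a, q, e)
  "aaqqqaef" → prefix "a" already present; 7 new (a, q, q, q, a, e, f)
  "qlaafe" → prefix "q" already present; 5 new (l, a, a, f, e)
Total nodes = 11 + 11 + 4 + 7 + 3 + 8 + 6 + 1 + 4 + 7 + 5 = 67

67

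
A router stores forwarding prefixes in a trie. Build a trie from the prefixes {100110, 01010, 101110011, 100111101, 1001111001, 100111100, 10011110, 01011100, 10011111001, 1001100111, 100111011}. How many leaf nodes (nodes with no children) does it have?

8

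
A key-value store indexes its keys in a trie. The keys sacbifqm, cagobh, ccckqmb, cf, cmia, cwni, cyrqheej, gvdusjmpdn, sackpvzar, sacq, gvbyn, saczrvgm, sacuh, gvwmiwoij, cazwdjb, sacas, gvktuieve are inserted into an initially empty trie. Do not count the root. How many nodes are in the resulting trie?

82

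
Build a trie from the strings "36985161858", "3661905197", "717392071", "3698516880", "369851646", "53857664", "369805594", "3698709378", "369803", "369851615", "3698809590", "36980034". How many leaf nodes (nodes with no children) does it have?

A leaf is a node with no children — equivalently, the end of a word that is not a proper prefix of any other stored word.
Those words: "3661905197", "36980034", "369803", "369805594", "369851615", "36985161858", "369851646", "3698516880", "3698709378", "3698809590", "53857664", "717392071"
Leaf count: 12

12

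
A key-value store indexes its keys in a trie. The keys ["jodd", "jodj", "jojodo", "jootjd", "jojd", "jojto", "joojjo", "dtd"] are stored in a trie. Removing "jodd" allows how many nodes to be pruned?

A node on "jodd"'s path can go only if nothing else ends at it or branches off below it.
The suffix "d" (1 node) is used only by "jodd"; the node for "jod" still has the child "j", so pruning stops there.
Nodes removed: 1

1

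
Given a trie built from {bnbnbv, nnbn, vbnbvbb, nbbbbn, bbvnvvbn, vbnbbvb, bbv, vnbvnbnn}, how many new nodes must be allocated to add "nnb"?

0

"nnb" is already a full path in the trie; only an end-marker is added.
No new nodes are needed: 0.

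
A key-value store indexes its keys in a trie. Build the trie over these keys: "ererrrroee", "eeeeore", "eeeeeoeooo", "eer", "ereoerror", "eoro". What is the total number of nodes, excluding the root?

32

For each word, the new-node count is its length minus the longest prefix already in the trie:
  "ererrrroee" → 10 new (e, r, e, r, r, r, r, o, e, e)
  "eeeeore" → prefix "e" already present; 6 new (e, e, e, o, r, e)
  "eeeeeoeooo" → prefix "eeee" already present; 6 new (e, o, e, o, o, o)
  "eer" → prefix "ee" already present; 1 new (r)
  "ereoerror" → prefix "ere" already present; 6 new (o, e, r, r, o, r)
  "eoro" → prefix "e" already present; 3 new (o, r, o)
Total nodes = 10 + 6 + 6 + 1 + 6 + 3 = 32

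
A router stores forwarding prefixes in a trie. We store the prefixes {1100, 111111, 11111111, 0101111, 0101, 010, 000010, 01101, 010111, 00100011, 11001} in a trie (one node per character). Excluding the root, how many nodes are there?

32

Trie structure (* marks end of a word):
(root)
├─ 0
│  ├─ 0
│  │  ├─ 0
│  │  │  └─ 0
│  │  │     └─ 1
│  │  │        └─ 0 *
│  │  └─ 1
│  │     └─ 0
│  │        └─ 0
│  │           └─ 0
│  │              └─ 1
│  │                 └─ 1 *
│  └─ 1
│     ├─ 0 *
│     │  └─ 1 *
│     │     └─ 1
│     │        └─ 1 *
│     │           └─ 1 *
│     └─ 1
│        └─ 0
│           └─ 1 *
└─ 1
   └─ 1
      ├─ 0
      │  └─ 0 *
      │     └─ 1 *
      └─ 1
         └─ 1
            └─ 1
               └─ 1 *
                  └─ 1
                     └─ 1 *
Counting every labelled node above: 32.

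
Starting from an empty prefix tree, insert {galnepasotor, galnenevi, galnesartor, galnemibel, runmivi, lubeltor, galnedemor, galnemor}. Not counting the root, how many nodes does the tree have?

49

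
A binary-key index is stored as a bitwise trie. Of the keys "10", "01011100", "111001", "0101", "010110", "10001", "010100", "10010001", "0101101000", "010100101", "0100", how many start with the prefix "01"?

Traverse to the node for "01", then collect every word in that subtree.
Matches: "0100", "0101", "010100", "010100101", "010110", "0101101000", "01011100"
Count: 7

7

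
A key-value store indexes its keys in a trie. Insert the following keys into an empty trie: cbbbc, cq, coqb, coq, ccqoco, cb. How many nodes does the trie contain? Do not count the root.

14

Trie structure (* marks end of a word):
(root)
└─ c
   ├─ b *
   │  └─ b
   │     └─ b
   │        └─ c *
   ├─ c
   │  └─ q
   │     └─ o
   │        └─ c
   │           └─ o *
   ├─ o
   │  └─ q *
   │     └─ b *
   └─ q *
Counting every labelled node above: 14.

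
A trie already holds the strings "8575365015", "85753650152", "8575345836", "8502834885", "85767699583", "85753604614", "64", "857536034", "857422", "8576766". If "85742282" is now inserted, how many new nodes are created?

"857422" is already a path in the trie; the remaining "82" must be added.
Each of the 2 remaining characters creates one node.

2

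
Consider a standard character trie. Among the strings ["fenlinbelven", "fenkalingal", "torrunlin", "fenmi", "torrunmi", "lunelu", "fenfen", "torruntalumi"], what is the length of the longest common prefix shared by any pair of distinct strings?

6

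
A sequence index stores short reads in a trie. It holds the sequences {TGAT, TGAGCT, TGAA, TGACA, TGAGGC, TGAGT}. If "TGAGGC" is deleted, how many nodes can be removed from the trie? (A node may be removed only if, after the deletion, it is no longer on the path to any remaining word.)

2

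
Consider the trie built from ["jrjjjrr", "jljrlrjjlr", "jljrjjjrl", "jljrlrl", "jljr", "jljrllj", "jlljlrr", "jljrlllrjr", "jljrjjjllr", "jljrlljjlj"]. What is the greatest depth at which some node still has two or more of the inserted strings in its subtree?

7

The deepest shared node is where two words last agree before diverging.
e.g. "jljrjjjllr" and "jljrjjjrl" share the prefix "jljrjjj" of length 7; no pair shares a longer one.
Longest shared-prefix length: 7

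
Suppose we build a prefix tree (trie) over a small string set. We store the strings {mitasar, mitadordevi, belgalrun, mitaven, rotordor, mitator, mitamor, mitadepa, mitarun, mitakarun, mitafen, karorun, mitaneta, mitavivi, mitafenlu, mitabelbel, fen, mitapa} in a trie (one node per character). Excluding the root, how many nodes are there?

81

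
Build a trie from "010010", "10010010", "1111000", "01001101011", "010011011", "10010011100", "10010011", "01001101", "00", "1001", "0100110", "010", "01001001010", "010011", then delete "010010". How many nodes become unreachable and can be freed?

After clearing the end-marker at "010010", prune upward until reaching a node still needed by another word.
Every node on "010010" is still needed (e.g. by "01001001010"), so nothing is freed.
Nodes removed: 0

0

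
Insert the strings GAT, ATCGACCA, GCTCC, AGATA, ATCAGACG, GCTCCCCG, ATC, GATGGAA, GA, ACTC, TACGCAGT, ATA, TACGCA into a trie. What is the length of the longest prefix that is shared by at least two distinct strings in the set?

6

The deepest shared node is where two words last agree before diverging.
e.g. "TACGCA" and "TACGCAGT" share the prefix "TACGCA" of length 6; no pair shares a longer one.
Longest shared-prefix length: 6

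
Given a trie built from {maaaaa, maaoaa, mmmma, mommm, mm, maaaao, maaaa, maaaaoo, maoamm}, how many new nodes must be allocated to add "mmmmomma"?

4

"mmmm" is already a path in the trie; the remaining "omma" must be added.
Each of the 4 remaining characters creates one node.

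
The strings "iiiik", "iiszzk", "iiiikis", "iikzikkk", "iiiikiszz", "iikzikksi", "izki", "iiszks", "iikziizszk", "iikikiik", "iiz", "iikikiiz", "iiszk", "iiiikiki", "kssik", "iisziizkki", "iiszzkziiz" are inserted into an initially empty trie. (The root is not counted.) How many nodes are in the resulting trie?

For each word, the new-node count is its length minus the longest prefix already in the trie:
  "iiiik" → 5 new (i, i, i, i, k)
  "iiszzk" → prefix "ii" already present; 4 new (s, z, z, k)
  "iiiikis" → prefix "iiiik" already present; 2 new (i, s)
  "iikzikkk" → prefix "ii" already present; 6 new (k, z, i, k, k, k)
  "iiiikiszz" → prefix "iiiikis" already present; 2 new (z, z)
  "iikzikksi" → prefix "iikzikk" already present; 2 new (s, i)
  "izki" → prefix "i" already present; 3 new (z, k, i)
  "iiszks" → prefix "iisz" already present; 2 new (k, s)
  "iikziizszk" → prefix "iikzi" already present; 5 new (i, z, s, z, k)
  "iikikiik" → prefix "iik" already present; 5 new (i, k, i, i, k)
  "iiz" → prefix "ii" already present; 1 new (z)
  "iikikiiz" → prefix "iikikii" already present; 1 new (z)
  "iiszk" → prefix "iiszk" already present; 0 new (none)
  "iiiikiki" → prefix "iiiiki" already present; 2 new (k, i)
  "kssik" → 5 new (k, s, s, i, k)
  "iisziizkki" → prefix "iisz" already present; 6 new (i, i, z, k, k, i)
  "iiszzkziiz" → prefix "iiszzk" already present; 4 new (z, i, i, z)
Total nodes = 5 + 4 + 2 + 6 + 2 + 2 + 3 + 2 + 5 + 5 + 1 + 1 + 0 + 2 + 5 + 6 + 4 = 55

55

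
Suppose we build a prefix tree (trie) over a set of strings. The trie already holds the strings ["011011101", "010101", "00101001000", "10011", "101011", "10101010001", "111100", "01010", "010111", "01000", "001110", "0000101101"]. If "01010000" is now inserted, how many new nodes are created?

3

The longest prefix of "01010000" already in the trie is "01010" (length 5).
So 8 − 5 = 3 new nodes.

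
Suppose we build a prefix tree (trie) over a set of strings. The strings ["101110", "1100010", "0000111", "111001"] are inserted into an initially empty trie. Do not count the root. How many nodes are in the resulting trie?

23

Trie structure (* marks end of a word):
(root)
├─ 0
│  └─ 0
│     └─ 0
│        └─ 0
│           └─ 1
│              └─ 1
│                 └─ 1 *
└─ 1
   ├─ 0
   │  └─ 1
   │     └─ 1
   │        └─ 1
   │           └─ 0 *
   └─ 1
      ├─ 0
      │  └─ 0
      │     └─ 0
      │        └─ 1
      │           └─ 0 *
      └─ 1
         └─ 0
            └─ 0
               └─ 1 *
Counting every labelled node above: 23.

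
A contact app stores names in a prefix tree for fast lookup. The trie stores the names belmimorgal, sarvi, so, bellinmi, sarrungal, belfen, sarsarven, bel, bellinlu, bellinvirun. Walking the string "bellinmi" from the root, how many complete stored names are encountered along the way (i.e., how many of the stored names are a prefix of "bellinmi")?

Walk "bellinmi" from the root; an end-of-word marker is hit whenever a stored word is a prefix of "bellinmi".
Prefixes of the query that are stored words: "bel", "bellinmi"
Count: 2

2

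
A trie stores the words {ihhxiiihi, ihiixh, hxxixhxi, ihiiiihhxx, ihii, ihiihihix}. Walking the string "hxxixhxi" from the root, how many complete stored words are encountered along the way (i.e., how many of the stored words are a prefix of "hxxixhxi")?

1

Check each prefix of "hxxixhxi" against the stored set — each match is an end-marker on the path.
Prefixes of the query that are stored words: "hxxixhxi"
Count: 1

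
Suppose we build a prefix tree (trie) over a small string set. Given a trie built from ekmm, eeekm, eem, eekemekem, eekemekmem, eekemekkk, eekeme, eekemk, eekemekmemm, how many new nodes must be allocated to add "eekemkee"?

2

The longest prefix of "eekemkee" already in the trie is "eekemk" (length 6).
New nodes needed: |"eekemkee"| − 6 = 8 − 6 = 2.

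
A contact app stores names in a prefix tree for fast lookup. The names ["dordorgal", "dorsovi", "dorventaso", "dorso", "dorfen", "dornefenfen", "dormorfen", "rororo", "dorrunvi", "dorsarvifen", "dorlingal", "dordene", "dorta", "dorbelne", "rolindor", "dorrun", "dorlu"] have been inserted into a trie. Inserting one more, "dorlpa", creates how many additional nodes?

2

"dorl" is already a path in the trie; the remaining "pa" must be added.
New nodes needed: |"dorlpa"| − 4 = 6 − 4 = 2.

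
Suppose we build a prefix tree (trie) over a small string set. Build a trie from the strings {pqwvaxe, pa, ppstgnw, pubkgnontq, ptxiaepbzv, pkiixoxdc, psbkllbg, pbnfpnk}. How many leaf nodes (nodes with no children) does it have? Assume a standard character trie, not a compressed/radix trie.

8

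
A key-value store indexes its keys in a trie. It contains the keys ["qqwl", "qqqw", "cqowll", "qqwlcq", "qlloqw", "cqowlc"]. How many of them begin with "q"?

4

Walk to "q"; the words in its subtree are exactly those with that prefix.
Words under "q": qlloqw, qqqw, qqwl, qqwlcq
Count: 4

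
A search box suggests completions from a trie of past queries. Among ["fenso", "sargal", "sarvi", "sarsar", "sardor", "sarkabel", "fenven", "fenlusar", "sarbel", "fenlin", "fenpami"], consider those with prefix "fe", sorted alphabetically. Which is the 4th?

Filter for "fe…" and sort: "fenlin", "fenlusar", "fenpami", "fenso", "fenven"
The 4th is fenso.

fenso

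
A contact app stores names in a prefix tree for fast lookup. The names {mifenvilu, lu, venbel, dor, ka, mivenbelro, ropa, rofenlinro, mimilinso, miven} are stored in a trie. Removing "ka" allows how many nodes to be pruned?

Walk "ka" from the leaf back toward the root, removing each node that no remaining word uses.
No other word shares any prefix with "ka", so all 2 of its nodes go.
Nodes removed: 2

2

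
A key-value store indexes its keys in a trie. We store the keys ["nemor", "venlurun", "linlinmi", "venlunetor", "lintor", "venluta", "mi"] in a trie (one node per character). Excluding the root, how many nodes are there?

33

Insert word by word; a character creates a node only if that edge doesn't already exist:
  "nemor" → 5 new (n, e, m, o, r)
  "venlurun" → 8 new (v, e, n, l, u, r, u, n)
  "linlinmi" → 8 new (l, i, n, l, i, n, m, i)
  "venlunetor" → prefix "venlu" already present; 5 new (n, e, t, o, r)
  "lintor" → prefix "lin" already present; 3 new (t, o, r)
  "venluta" → prefix "venlu" already present; 2 new (t, a)
  "mi" → 2 new (m, i)
Total nodes = 5 + 8 + 8 + 5 + 3 + 2 + 2 = 33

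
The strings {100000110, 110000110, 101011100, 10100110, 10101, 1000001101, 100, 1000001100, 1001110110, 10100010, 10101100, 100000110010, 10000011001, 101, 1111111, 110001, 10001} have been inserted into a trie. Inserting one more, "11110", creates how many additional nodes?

The longest prefix of "11110" already in the trie is "1111" (length 4).
So 5 − 4 = 1 new nodes.

1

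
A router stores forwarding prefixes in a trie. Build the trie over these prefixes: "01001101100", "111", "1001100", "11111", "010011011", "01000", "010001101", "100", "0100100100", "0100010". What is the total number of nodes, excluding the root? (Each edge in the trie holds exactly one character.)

Insert word by word; a character creates a node only if that edge doesn't already exist:
  "01001101100" → 11 new (0, 1, 0, 0, 1, 1, 0, 1, 1, 0, 0)
  "111" → 3 new (1, 1, 1)
  "1001100" → prefix "1" already present; 6 new (0, 0, 1, 1, 0, 0)
  "11111" → prefix "111" already present; 2 new (1, 1)
  "010011011" → prefix "010011011" already present; 0 new (none)
  "01000" → prefix "0100" already present; 1 new (0)
  "010001101" → prefix "01000" already present; 4 new (1, 1, 0, 1)
  "100" → prefix "100" already present; 0 new (none)
  "0100100100" → prefix "01001" already present; 5 new (0, 0, 1, 0, 0)
  "0100010" → prefix "010001" already present; 1 new (0)
Total nodes = 11 + 3 + 6 + 2 + 0 + 1 + 4 + 0 + 5 + 1 = 33

33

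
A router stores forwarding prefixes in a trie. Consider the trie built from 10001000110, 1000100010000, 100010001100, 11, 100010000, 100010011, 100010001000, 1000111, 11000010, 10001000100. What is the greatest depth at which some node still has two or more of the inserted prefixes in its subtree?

Equivalently: take the maximum, over all pairs, of their longest common prefix length.
e.g. "100010001000" and "1000100010000" share the prefix "100010001000" of length 12; no pair shares a longer one.
Longest shared-prefix length: 12

12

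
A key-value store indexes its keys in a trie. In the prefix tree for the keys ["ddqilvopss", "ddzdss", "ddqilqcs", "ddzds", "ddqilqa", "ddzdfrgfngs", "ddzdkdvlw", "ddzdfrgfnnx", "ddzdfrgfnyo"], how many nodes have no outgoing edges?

Leaves are exactly the stored words that no other stored word extends.
Those words: "ddqilqa", "ddqilqcs", "ddqilvopss", "ddzdfrgfngs", "ddzdfrgfnnx", "ddzdfrgfnyo", "ddzdkdvlw", "ddzdss"
Leaf count: 8

8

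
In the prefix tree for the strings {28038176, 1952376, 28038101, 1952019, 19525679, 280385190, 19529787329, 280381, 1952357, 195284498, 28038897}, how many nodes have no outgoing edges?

Leaves are exactly the stored words that no other stored word extends.
Those words: "1952019", "1952357", "1952376", "19525679", "195284498", "19529787329", "28038101", "28038176", "280385190", "28038897"
Leaf count: 10

10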